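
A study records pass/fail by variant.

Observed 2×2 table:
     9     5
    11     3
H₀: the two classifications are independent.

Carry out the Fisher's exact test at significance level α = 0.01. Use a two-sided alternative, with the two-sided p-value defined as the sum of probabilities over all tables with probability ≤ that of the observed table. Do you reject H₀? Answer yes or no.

Margins: r₁=14, r₂=14, c₁=20, c₂=8, n=28
p_obs = C(14,9)·C(14,11)/C(28,20); sum pmf over tables with pmf ≤ p_obs
p-value (two-sided) = 0.67762
At α=0.01: p ≥ α → fail to reject H₀

reject H₀: no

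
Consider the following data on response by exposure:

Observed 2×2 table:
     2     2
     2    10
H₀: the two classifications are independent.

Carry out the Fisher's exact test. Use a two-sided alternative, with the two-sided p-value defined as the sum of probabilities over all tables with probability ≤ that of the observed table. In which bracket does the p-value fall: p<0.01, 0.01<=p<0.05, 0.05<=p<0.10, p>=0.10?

p-value bracket: p>=0.10

Margins: r₁=4, r₂=12, c₁=4, c₂=12, n=16
p_obs = C(4,2)·C(12,2)/C(16,4); sum pmf over tables with pmf ≤ p_obs
p-value (two-sided) = 0.24451
→ bracket: p>=0.10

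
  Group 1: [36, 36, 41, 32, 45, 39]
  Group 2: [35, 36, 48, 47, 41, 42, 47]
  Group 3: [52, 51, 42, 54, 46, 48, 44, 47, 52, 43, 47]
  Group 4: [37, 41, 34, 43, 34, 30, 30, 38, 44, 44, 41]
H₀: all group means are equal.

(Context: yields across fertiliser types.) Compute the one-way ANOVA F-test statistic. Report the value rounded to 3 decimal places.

test statistic = 9.513

Group means [38.17, 42.29, 47.82, 37.82], grand mean 41.914
SSB = Σnᵢ(x̄ᵢ−x̄)² = 653.208; SSW = ΣΣ(x−x̄ᵢ)² = 709.535
MSB = 653.208/3 = 217.7361; MSW = 709.535/31 = 22.8882
F = MSB/MSW = 9.5130
df = (3, 31)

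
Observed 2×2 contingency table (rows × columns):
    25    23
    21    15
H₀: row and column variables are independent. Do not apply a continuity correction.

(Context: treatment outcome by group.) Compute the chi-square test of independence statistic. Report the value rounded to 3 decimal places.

Row totals [48, 36], col totals [46, 38], n=84
χ² = (25−26.29)²/26.29 + (23−21.71)²/21.71 + (21−19.71)²/19.71 + (15−16.29)²/16.29 = 0.3244
df = 1

test statistic = 0.324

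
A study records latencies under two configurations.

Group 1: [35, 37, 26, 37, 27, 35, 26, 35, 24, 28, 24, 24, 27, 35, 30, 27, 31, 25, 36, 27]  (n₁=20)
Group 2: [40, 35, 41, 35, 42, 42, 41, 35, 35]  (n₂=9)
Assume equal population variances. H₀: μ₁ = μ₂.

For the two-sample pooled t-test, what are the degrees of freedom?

degrees of freedom = 27

df = n₁ + n₂ − 2 = 20 + 9 − 2 = 27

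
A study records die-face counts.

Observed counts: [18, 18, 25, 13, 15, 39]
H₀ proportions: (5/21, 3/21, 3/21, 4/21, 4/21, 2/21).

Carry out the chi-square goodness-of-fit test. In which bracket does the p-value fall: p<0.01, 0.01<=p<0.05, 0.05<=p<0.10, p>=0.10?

p-value bracket: p<0.01

n = 128; E_i = n·p_i = [30.48, 18.29, 18.29, 24.38, 24.38, 12.19]
χ² = (18−30.48)²/30.48 + (18−18.29)²/18.29 + (25−18.29)²/18.29 + (13−24.38)²/24.38 + (15−24.38)²/24.38 + (39−12.19)²/12.19 = 75.4594
df = 5
p-value (upper-tail) = 0.00000
→ bracket: p<0.01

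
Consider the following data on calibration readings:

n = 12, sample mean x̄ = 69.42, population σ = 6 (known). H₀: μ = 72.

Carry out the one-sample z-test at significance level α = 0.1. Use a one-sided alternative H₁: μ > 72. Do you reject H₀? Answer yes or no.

SE = σ/√n = 6/√12 = 1.7321
z = (x̄−μ₀)/SE = (69.42−72)/1.7321 = -1.4896
p-value (one-sided, H₁ greater) = 0.93183
At α=0.1: p ≥ α → fail to reject H₀

reject H₀: no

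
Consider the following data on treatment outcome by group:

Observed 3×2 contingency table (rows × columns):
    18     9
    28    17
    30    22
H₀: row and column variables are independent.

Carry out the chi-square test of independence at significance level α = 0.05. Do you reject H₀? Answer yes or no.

Row totals [27, 45, 52], col totals [76, 48], n=124
χ² = (18−16.55)²/16.55 + (9−10.45)²/10.45 + (28−27.58)²/27.58 + (17−17.42)²/17.42 + (30−31.87)²/31.87 + (22−20.13)²/20.13 = 0.6292
df = 2
p-value (upper-tail) = 0.73010
At α=0.05: p ≥ α → fail to reject H₀

reject H₀: no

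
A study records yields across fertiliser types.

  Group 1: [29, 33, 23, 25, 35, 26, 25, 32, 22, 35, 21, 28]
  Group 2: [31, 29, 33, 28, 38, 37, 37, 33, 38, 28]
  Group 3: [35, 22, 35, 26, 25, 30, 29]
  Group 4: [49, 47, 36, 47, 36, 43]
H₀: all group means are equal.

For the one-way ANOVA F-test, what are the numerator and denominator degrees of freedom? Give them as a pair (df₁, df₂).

k = 4 groups, N = 35 total
df = (k−1, N−k) = (4−1, 35−4) = (3, 31)

degrees of freedom = [3, 31]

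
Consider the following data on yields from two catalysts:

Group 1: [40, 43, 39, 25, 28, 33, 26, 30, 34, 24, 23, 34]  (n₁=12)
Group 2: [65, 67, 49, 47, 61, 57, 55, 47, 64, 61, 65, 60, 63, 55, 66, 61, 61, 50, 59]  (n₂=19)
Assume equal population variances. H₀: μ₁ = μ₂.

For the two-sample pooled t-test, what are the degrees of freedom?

degrees of freedom = 29

df = n₁ + n₂ − 2 = 12 + 19 − 2 = 29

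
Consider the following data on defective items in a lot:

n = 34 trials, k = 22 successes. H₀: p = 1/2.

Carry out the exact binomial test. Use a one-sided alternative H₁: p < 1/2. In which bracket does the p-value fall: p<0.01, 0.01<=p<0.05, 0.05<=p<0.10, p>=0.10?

p-value bracket: p>=0.10

Exact binomial: n=34, k=22, p₀=1/2=0.5000
P(X≤22) from Σ C(n,i)·p₀^i·(1−p₀)^(n−i)
p-value (one-sided, H₁ less) = 0.97119
→ bracket: p>=0.10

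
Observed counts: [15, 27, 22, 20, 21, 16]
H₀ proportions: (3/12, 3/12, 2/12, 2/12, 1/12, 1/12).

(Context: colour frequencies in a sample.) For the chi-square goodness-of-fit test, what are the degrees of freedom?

degrees of freedom = 5

df = k − 1 = 6 − 1 = 5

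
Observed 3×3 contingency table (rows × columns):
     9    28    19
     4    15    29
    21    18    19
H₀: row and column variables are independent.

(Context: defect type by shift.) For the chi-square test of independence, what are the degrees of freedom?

df = (r−1)(c−1) = (3−1)·(3−1) = 4

degrees of freedom = 4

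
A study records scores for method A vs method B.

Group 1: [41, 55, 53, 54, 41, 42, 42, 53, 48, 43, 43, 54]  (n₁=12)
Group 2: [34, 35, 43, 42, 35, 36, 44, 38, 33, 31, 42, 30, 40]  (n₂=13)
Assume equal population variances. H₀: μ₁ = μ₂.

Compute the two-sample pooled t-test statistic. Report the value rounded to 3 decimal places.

test statistic = 4.820

x̄₁=47.417, s₁=5.931, n₁=12
x̄₂=37.154, s₂=4.688, n₂=13
s_p² = [11·5.931² + 12·4.688²]/23 = 28.2873
SE = √(s_p²·(1/12+1/13)) = 2.1291
t = (47.417−37.154)/2.1291 = 4.8202
df = 23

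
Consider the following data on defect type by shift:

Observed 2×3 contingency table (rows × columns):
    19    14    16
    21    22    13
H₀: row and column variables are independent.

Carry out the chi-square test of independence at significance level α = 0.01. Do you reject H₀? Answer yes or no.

Row totals [49, 56], col totals [40, 36, 29], n=105
χ² = (19−18.67)²/18.67 + (14−16.80)²/16.80 + (16−13.53)²/13.53 + (21−21.33)²/21.33 + (22−19.20)²/19.20 + (13−15.47)²/15.47 = 1.7291
df = 2
p-value (upper-tail) = 0.42123
At α=0.01: p ≥ α → fail to reject H₀

reject H₀: no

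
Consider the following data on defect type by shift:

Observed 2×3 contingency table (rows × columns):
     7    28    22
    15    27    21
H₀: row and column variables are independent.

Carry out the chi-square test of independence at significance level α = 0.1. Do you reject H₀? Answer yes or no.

Row totals [57, 63], col totals [22, 55, 43], n=120
χ² = (7−10.45)²/10.45 + (28−26.12)²/26.12 + (22−20.43)²/20.43 + (15−11.55)²/11.55 + (27−28.88)²/28.88 + (21−22.57)²/22.57 = 2.6572
df = 2
p-value (upper-tail) = 0.26485
At α=0.1: p ≥ α → fail to reject H₀

reject H₀: no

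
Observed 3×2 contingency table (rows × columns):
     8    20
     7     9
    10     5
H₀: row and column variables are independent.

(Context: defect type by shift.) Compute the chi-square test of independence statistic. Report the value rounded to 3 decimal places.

Row totals [28, 16, 15], col totals [25, 34], n=59
χ² = (8−11.86)²/11.86 + (20−16.14)²/16.14 + (7−6.78)²/6.78 + (9−9.22)²/9.22 + (10−6.36)²/6.36 + (5−8.64)²/8.64 = 5.8221
df = 2

test statistic = 5.822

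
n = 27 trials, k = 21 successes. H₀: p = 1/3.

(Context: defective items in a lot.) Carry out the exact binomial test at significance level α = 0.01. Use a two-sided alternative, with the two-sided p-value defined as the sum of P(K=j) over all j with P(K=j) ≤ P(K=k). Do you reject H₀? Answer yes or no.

Exact binomial: n=27, k=21, p₀=1/3=0.3333
P(X=j) = C(n,j)·p₀^j·(1−p₀)^(n−j); p = Σ P(X=j) over j with P(X=j) ≤ P(X=21)
p-value (two-sided) = 0.00000
At α=0.01: p < α → reject H₀

reject H₀: yes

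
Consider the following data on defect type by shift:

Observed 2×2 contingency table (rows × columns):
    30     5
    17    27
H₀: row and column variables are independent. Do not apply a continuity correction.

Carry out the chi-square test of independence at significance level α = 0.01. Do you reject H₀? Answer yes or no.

Row totals [35, 44], col totals [47, 32], n=79
χ² = (30−20.82)²/20.82 + (5−14.18)²/14.18 + (17−26.18)²/26.18 + (27−17.82)²/17.82 = 17.9281
df = 1
p-value (upper-tail) = 0.00002
At α=0.01: p < α → reject H₀

reject H₀: yes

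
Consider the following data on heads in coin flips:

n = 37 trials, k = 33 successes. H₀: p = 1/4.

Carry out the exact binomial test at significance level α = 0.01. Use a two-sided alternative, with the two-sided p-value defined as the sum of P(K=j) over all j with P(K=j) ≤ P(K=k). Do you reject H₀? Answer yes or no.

Exact binomial: n=37, k=33, p₀=1/4=0.2500
P(X=j) = C(n,j)·p₀^j·(1−p₀)^(n−j); p = Σ P(X=j) over j with P(X=j) ≤ P(X=33)
p-value (two-sided) = 0.00000
At α=0.01: p < α → reject H₀

reject H₀: yes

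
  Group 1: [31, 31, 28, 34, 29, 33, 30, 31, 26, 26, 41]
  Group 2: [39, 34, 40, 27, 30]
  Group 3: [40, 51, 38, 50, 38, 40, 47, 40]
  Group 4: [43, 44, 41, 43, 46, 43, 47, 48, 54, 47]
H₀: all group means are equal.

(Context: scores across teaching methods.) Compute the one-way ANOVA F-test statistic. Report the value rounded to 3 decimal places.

Group means [30.91, 34.00, 43.00, 45.60], grand mean 38.529
SSB = Σnᵢ(x̄ᵢ−x̄)² = 1401.161; SSW = ΣΣ(x−x̄ᵢ)² = 633.309
MSB = 1401.161/3 = 467.0538; MSW = 633.309/30 = 21.1103
F = MSB/MSW = 22.1244
df = (3, 30)

test statistic = 22.124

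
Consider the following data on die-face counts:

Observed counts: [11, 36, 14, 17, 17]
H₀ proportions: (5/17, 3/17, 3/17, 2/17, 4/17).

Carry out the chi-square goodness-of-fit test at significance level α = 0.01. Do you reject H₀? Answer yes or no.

n = 95; E_i = n·p_i = [27.94, 16.76, 16.76, 11.18, 22.35]
χ² = (11−27.94)²/27.94 + (36−16.76)²/16.76 + (14−16.76)²/16.76 + (17−11.18)²/11.18 + (17−22.35)²/22.35 = 37.1139
df = 4
p-value (upper-tail) = 0.00000
At α=0.01: p < α → reject H₀

reject H₀: yes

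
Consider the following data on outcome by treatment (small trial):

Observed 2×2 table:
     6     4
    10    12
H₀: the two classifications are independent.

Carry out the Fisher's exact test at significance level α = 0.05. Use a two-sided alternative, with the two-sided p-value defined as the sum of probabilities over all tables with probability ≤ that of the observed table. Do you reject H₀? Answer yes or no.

Margins: r₁=10, r₂=22, c₁=16, c₂=16, n=32
p_obs = C(10,6)·C(22,10)/C(32,16); sum pmf over tables with pmf ≤ p_obs
p-value (two-sided) = 0.70425
At α=0.05: p ≥ α → fail to reject H₀

reject H₀: no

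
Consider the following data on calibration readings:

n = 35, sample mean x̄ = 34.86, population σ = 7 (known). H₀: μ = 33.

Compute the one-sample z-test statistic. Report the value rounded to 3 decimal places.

test statistic = 1.572

SE = σ/√n = 7/√35 = 1.1832
z = (x̄−μ₀)/SE = (34.86−33)/1.1832 = 1.5720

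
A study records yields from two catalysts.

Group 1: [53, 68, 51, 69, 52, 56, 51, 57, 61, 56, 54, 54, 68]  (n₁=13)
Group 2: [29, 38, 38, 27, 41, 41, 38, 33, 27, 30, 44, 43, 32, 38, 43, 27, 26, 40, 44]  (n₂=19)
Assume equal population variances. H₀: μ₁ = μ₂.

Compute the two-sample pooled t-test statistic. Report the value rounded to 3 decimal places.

test statistic = 9.308

x̄₁=57.692, s₁=6.638, n₁=13
x̄₂=35.737, s₂=6.497, n₂=19
s_p² = [12·6.638² + 18·6.497²]/30 = 42.9484
SE = √(s_p²·(1/13+1/19)) = 2.3588
t = (57.692−35.737)/2.3588 = 9.3077
df = 30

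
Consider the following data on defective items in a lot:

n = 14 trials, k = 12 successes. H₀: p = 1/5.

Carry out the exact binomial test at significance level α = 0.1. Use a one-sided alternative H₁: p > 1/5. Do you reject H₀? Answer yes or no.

Exact binomial: n=14, k=12, p₀=1/5=0.2000
P(X≥12) from Σ C(n,i)·p₀^i·(1−p₀)^(n−i)
p-value (one-sided, H₁ greater) = 0.00000
At α=0.1: p < α → reject H₀

reject H₀: yes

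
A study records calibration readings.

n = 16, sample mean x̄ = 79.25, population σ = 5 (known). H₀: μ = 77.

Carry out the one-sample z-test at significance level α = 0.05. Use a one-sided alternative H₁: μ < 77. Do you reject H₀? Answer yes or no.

SE = σ/√n = 5/√16 = 1.2500
z = (x̄−μ₀)/SE = (79.25−77)/1.2500 = 1.8000
p-value (one-sided, H₁ less) = 0.96407
At α=0.05: p ≥ α → fail to reject H₀

reject H₀: no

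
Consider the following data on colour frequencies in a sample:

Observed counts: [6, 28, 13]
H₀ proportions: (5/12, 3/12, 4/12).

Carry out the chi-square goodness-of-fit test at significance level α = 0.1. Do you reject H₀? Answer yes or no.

n = 47; E_i = n·p_i = [19.58, 11.75, 15.67]
χ² = (6−19.58)²/19.58 + (28−11.75)²/11.75 + (13−15.67)²/15.67 = 32.3489
df = 2
p-value (upper-tail) = 0.00000
At α=0.1: p < α → reject H₀

reject H₀: yes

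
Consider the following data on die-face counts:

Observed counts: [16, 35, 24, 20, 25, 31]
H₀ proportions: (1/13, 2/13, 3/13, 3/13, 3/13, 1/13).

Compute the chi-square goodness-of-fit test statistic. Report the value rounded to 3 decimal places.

test statistic = 52.451

n = 151; E_i = n·p_i = [11.62, 23.23, 34.85, 34.85, 34.85, 11.62]
χ² = (16−11.62)²/11.62 + (35−23.23)²/23.23 + (24−34.85)²/34.85 + (20−34.85)²/34.85 + (25−34.85)²/34.85 + (31−11.62)²/11.62 = 52.4514
df = 5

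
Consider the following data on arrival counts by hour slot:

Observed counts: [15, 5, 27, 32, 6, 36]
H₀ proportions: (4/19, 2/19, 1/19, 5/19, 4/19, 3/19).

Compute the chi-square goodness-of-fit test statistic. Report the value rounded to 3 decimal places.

n = 121; E_i = n·p_i = [25.47, 12.74, 6.37, 31.84, 25.47, 19.11]
χ² = (15−25.47)²/25.47 + (5−12.74)²/12.74 + (27−6.37)²/6.37 + (32−31.84)²/31.84 + (6−25.47)²/25.47 + (36−19.11)²/19.11 = 105.6731
df = 5

test statistic = 105.673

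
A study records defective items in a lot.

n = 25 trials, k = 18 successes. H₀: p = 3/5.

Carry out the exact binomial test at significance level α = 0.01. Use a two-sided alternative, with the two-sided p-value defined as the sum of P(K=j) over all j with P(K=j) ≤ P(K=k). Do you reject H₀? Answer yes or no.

reject H₀: no

Exact binomial: n=25, k=18, p₀=3/5=0.6000
P(X=j) = C(n,j)·p₀^j·(1−p₀)^(n−j); p = Σ P(X=j) over j with P(X=j) ≤ P(X=18)
p-value (two-sided) = 0.30732
At α=0.01: p ≥ α → fail to reject H₀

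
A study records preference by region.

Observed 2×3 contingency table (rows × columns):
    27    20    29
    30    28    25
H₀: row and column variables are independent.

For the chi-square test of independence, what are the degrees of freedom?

df = (r−1)(c−1) = (2−1)·(3−1) = 2

degrees of freedom = 2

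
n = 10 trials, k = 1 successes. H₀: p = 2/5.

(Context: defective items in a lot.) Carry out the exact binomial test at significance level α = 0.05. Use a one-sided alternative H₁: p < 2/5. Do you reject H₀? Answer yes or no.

reject H₀: yes

Exact binomial: n=10, k=1, p₀=2/5=0.4000
P(X≤1) from Σ C(n,i)·p₀^i·(1−p₀)^(n−i)
p-value (one-sided, H₁ less) = 0.04636
At α=0.05: p < α → reject H₀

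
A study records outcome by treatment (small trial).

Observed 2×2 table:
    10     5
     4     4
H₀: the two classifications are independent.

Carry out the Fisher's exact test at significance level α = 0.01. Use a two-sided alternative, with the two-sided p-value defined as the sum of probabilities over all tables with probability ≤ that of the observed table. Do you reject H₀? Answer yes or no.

reject H₀: no

Margins: r₁=15, r₂=8, c₁=14, c₂=9, n=23
p_obs = C(15,10)·C(8,4)/C(23,14); sum pmf over tables with pmf ≤ p_obs
p-value (two-sided) = 0.65702
At α=0.01: p ≥ α → fail to reject H₀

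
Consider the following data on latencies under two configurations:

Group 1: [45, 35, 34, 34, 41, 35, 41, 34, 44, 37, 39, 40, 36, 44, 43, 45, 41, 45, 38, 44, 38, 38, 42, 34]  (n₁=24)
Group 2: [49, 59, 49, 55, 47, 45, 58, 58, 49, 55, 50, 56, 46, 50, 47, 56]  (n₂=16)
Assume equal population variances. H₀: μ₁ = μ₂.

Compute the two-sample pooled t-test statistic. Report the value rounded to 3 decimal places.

x̄₁=39.458, s₁=3.978, n₁=24
x̄₂=51.812, s₂=4.764, n₂=16
s_p² = [23·3.978² + 15·4.764²]/38 = 18.5367
SE = √(s_p²·(1/24+1/16)) = 1.3896
t = (39.458−51.812)/1.3896 = -8.8906
df = 38

test statistic = -8.891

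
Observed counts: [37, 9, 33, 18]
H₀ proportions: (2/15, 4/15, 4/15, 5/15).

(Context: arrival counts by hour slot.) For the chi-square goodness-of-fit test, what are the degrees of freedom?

df = k − 1 = 4 − 1 = 3

degrees of freedom = 3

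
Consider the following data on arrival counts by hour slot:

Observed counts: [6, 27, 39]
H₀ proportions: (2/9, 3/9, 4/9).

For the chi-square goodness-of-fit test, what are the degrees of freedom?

degrees of freedom = 2

df = k − 1 = 3 − 1 = 2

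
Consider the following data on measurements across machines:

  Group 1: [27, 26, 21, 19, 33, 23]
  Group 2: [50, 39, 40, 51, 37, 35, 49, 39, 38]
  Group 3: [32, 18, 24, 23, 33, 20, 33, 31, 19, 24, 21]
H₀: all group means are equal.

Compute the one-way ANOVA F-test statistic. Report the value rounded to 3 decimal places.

test statistic = 24.898

Group means [24.83, 42.00, 25.27], grand mean 30.962
SSB = Σnᵢ(x̄ᵢ−x̄)² = 1677.946; SSW = ΣΣ(x−x̄ᵢ)² = 775.015
MSB = 1677.946/2 = 838.9732; MSW = 775.015/23 = 33.6963
F = MSB/MSW = 24.8981
df = (2, 23)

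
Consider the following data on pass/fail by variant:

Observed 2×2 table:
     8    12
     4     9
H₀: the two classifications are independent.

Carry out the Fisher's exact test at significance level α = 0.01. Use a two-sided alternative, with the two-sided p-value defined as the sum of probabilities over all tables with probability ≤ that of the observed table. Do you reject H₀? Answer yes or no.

Margins: r₁=20, r₂=13, c₁=12, c₂=21, n=33
p_obs = C(20,8)·C(13,4)/C(33,12); sum pmf over tables with pmf ≤ p_obs
p-value (two-sided) = 0.71882
At α=0.01: p ≥ α → fail to reject H₀

reject H₀: no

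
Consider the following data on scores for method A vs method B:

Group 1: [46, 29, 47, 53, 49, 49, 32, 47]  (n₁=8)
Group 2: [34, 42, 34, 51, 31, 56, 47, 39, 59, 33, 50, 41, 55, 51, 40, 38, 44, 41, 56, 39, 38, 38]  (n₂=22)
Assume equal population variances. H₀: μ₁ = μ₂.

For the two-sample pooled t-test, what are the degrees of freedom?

df = n₁ + n₂ − 2 = 8 + 22 − 2 = 28

degrees of freedom = 28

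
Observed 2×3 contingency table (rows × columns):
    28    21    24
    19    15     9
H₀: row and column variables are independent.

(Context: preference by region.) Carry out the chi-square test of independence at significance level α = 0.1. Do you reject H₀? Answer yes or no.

reject H₀: no

Row totals [73, 43], col totals [47, 36, 33], n=116
χ² = (28−29.58)²/29.58 + (21−22.66)²/22.66 + (24−20.77)²/20.77 + (19−17.42)²/17.42 + (15−13.34)²/13.34 + (9−12.23)²/12.23 = 1.9108
df = 2
p-value (upper-tail) = 0.38466
At α=0.1: p ≥ α → fail to reject H₀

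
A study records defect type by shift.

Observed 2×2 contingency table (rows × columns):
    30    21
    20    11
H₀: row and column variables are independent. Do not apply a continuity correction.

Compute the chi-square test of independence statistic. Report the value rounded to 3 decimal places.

test statistic = 0.263

Row totals [51, 31], col totals [50, 32], n=82
χ² = (30−31.10)²/31.10 + (21−19.90)²/19.90 + (20−18.90)²/18.90 + (11−12.10)²/12.10 = 0.2626
df = 1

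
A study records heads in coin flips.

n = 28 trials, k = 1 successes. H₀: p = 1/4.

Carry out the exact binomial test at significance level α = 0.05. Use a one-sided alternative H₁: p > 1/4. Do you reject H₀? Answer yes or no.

reject H₀: no

Exact binomial: n=28, k=1, p₀=1/4=0.2500
P(X≥1) from Σ C(n,i)·p₀^i·(1−p₀)^(n−i)
p-value (one-sided, H₁ greater) = 0.99968
At α=0.05: p ≥ α → fail to reject H₀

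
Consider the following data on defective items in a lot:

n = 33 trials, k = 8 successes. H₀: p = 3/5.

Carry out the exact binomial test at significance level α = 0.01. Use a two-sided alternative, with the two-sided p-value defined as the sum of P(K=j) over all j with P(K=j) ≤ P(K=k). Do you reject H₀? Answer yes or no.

Exact binomial: n=33, k=8, p₀=3/5=0.6000
P(X=j) = C(n,j)·p₀^j·(1−p₀)^(n−j); p = Σ P(X=j) over j with P(X=j) ≤ P(X=8)
p-value (two-sided) = 0.00005
At α=0.01: p < α → reject H₀

reject H₀: yes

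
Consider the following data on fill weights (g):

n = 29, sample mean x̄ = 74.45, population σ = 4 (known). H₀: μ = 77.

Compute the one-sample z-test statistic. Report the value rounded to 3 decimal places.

SE = σ/√n = 4/√29 = 0.7428
z = (x̄−μ₀)/SE = (74.45−77)/0.7428 = -3.4330

test statistic = -3.433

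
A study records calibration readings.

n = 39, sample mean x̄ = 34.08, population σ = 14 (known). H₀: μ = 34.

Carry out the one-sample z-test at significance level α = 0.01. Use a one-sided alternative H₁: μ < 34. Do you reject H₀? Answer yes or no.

SE = σ/√n = 14/√39 = 2.2418
z = (x̄−μ₀)/SE = (34.08−34)/2.2418 = 0.0357
p-value (one-sided, H₁ less) = 0.51423
At α=0.01: p ≥ α → fail to reject H₀

reject H₀: no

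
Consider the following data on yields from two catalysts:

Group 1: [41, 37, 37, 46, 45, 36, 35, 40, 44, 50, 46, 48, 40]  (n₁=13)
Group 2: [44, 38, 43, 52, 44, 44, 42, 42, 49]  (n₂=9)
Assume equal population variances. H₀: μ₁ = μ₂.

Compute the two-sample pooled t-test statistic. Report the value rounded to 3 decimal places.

x̄₁=41.923, s₁=4.907, n₁=13
x̄₂=44.222, s₂=4.086, n₂=9
s_p² = [12·4.907² + 8·4.086²]/20 = 21.1239
SE = √(s_p²·(1/13+1/9)) = 1.9930
t = (41.923−44.222)/1.9930 = -1.1536
df = 20

test statistic = -1.154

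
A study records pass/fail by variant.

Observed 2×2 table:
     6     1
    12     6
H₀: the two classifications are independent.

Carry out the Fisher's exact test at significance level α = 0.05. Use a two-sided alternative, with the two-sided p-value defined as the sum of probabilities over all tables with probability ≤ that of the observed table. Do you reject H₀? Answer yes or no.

reject H₀: no

Margins: r₁=7, r₂=18, c₁=18, c₂=7, n=25
p_obs = C(7,6)·C(18,12)/C(25,18); sum pmf over tables with pmf ≤ p_obs
p-value (two-sided) = 0.62570
At α=0.05: p ≥ α → fail to reject H₀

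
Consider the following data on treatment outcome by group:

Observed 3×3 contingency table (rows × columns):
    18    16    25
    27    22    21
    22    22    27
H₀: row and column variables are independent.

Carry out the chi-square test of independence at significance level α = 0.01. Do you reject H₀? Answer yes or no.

reject H₀: no

Row totals [59, 70, 71], col totals [67, 60, 73], n=200
χ² = (18−19.77)²/19.77 + (16−17.70)²/17.70 + (25−21.54)²/21.54 + (27−23.45)²/23.45 + (22−21.00)²/21.00 + (21−25.55)²/25.55 + (22−23.79)²/23.79 + (22−21.30)²/21.30 + (27−25.91)²/25.91 = 2.4761
df = 4
p-value (upper-tail) = 0.64892
At α=0.01: p ≥ α → fail to reject H₀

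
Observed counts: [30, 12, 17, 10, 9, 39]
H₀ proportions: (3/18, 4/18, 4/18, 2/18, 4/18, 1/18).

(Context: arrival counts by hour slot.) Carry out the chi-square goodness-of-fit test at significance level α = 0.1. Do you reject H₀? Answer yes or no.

n = 117; E_i = n·p_i = [19.50, 26.00, 26.00, 13.00, 26.00, 6.50]
χ² = (30−19.50)²/19.50 + (12−26.00)²/26.00 + (17−26.00)²/26.00 + (10−13.00)²/13.00 + (9−26.00)²/26.00 + (39−6.50)²/6.50 = 190.6154
df = 5
p-value (upper-tail) = 0.00000
At α=0.1: p < α → reject H₀

reject H₀: yes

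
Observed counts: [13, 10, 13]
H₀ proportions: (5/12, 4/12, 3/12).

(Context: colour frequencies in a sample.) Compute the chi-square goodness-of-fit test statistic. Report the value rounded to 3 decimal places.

test statistic = 2.378

n = 36; E_i = n·p_i = [15.00, 12.00, 9.00]
χ² = (13−15.00)²/15.00 + (10−12.00)²/12.00 + (13−9.00)²/9.00 = 2.3778
df = 2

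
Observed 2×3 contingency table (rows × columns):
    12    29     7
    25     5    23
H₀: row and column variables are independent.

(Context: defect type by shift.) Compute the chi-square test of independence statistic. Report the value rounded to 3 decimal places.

Row totals [48, 53], col totals [37, 34, 30], n=101
χ² = (12−17.58)²/17.58 + (29−16.16)²/16.16 + (7−14.26)²/14.26 + (25−19.42)²/19.42 + (5−17.84)²/17.84 + (23−15.74)²/15.74 = 29.8678
df = 2

test statistic = 29.868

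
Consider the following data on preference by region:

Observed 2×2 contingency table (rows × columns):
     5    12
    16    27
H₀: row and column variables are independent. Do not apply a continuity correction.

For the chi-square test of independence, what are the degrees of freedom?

df = (r−1)(c−1) = (2−1)·(2−1) = 1

degrees of freedom = 1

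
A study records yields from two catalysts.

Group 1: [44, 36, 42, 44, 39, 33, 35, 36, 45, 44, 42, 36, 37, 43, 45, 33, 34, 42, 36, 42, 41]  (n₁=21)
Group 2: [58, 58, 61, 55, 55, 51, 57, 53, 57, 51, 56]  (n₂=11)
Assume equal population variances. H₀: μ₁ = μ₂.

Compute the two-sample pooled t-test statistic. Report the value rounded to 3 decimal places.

test statistic = -11.264

x̄₁=39.476, s₁=4.191, n₁=21
x̄₂=55.636, s₂=3.075, n₂=11
s_p² = [20·4.191² + 10·3.075²]/30 = 14.8595
SE = √(s_p²·(1/21+1/11)) = 1.4347
t = (39.476−55.636)/1.4347 = -11.2636
df = 30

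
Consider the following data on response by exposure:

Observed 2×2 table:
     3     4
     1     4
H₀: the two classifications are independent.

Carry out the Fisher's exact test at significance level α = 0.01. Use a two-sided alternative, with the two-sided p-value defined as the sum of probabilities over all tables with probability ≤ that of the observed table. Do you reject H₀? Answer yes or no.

reject H₀: no

Margins: r₁=7, r₂=5, c₁=4, c₂=8, n=12
p_obs = C(7,3)·C(5,1)/C(12,4); sum pmf over tables with pmf ≤ p_obs
p-value (two-sided) = 0.57576
At α=0.01: p ≥ α → fail to reject H₀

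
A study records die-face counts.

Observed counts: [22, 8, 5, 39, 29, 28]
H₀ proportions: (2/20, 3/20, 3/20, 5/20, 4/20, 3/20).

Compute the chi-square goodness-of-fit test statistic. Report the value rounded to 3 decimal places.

test statistic = 28.916

n = 131; E_i = n·p_i = [13.10, 19.65, 19.65, 32.75, 26.20, 19.65]
χ² = (22−13.10)²/13.10 + (8−19.65)²/19.65 + (5−19.65)²/19.65 + (39−32.75)²/32.75 + (29−26.20)²/26.20 + (28−19.65)²/19.65 = 28.9160
df = 5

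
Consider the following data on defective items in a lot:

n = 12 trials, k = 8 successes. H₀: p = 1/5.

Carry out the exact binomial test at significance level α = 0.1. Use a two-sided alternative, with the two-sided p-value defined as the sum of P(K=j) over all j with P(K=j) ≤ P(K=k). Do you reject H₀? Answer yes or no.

reject H₀: yes

Exact binomial: n=12, k=8, p₀=1/5=0.2000
P(X=j) = C(n,j)·p₀^j·(1−p₀)^(n−j); p = Σ P(X=j) over j with P(X=j) ≤ P(X=8)
p-value (two-sided) = 0.00058
At α=0.1: p < α → reject H₀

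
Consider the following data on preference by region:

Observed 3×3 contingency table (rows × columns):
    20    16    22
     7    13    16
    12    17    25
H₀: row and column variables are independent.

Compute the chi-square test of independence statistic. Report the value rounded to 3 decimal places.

test statistic = 3.479

Row totals [58, 36, 54], col totals [39, 46, 63], n=148
χ² = (20−15.28)²/15.28 + (16−18.03)²/18.03 + (22−24.69)²/24.69 + (7−9.49)²/9.49 + (13−11.19)²/11.19 + (16−15.32)²/15.32 + (12−14.23)²/14.23 + (17−16.78)²/16.78 + (25−22.99)²/22.99 = 3.4793
df = 4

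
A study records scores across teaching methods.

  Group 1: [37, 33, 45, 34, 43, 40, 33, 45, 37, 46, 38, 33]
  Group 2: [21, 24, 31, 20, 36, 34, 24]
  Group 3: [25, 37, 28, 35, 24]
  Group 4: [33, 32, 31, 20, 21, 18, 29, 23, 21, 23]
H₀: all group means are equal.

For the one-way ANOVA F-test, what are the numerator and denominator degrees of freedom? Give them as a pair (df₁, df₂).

degrees of freedom = [3, 30]

k = 4 groups, N = 34 total
df = (k−1, N−k) = (4−1, 34−4) = (3, 30)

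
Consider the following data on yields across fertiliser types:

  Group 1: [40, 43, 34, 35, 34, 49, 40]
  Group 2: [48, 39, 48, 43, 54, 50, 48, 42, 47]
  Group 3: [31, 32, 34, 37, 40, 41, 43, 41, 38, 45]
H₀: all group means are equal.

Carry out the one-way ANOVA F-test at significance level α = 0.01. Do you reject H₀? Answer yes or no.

Group means [39.29, 46.56, 38.20], grand mean 41.385
SSB = Σnᵢ(x̄ᵢ−x̄)² = 372.903; SSW = ΣΣ(x−x̄ᵢ)² = 545.251
MSB = 372.903/2 = 186.4515; MSW = 545.251/23 = 23.7066
F = MSB/MSW = 7.8650
df = (2, 23)
p-value (upper-tail) = 0.00250
At α=0.01: p < α → reject H₀

reject H₀: yes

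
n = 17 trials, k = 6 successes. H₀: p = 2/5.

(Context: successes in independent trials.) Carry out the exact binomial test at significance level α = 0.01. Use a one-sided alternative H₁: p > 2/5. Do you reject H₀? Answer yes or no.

Exact binomial: n=17, k=6, p₀=2/5=0.4000
P(X≥6) from Σ C(n,i)·p₀^i·(1−p₀)^(n−i)
p-value (one-sided, H₁ greater) = 0.73607
At α=0.01: p ≥ α → fail to reject H₀

reject H₀: no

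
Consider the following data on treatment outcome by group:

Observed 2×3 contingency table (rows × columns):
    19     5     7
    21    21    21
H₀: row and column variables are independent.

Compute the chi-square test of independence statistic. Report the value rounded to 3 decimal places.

test statistic = 6.846

Row totals [31, 63], col totals [40, 26, 28], n=94
χ² = (19−13.19)²/13.19 + (5−8.57)²/8.57 + (7−9.23)²/9.23 + (21−26.81)²/26.81 + (21−17.43)²/17.43 + (21−18.77)²/18.77 = 6.8459
df = 2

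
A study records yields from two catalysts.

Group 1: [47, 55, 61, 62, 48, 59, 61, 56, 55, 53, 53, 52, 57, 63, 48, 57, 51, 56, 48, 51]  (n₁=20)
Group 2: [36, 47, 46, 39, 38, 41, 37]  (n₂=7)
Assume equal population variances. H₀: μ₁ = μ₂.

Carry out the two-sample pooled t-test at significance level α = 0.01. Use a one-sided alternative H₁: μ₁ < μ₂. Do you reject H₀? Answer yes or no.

reject H₀: no

x̄₁=54.650, s₁=4.966, n₁=20
x̄₂=40.571, s₂=4.353, n₂=7
s_p² = [19·4.966² + 6·4.353²]/25 = 23.2906
SE = √(s_p²·(1/20+1/7)) = 2.1194
t = (54.650−40.571)/2.1194 = 6.6428
df = 25
p-value (one-sided, H₁ less) = 1.00000
At α=0.01: p ≥ α → fail to reject H₀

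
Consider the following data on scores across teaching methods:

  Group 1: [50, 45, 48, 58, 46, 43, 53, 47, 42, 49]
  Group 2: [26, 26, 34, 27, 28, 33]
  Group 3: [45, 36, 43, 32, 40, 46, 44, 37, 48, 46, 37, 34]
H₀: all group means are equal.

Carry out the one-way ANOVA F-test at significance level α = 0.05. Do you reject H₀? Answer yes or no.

Group means [48.10, 29.00, 40.67], grand mean 40.821
SSB = Σnᵢ(x̄ᵢ−x̄)² = 1368.540; SSW = ΣΣ(x−x̄ᵢ)² = 583.567
MSB = 1368.540/2 = 684.2702; MSW = 583.567/25 = 23.3427
F = MSB/MSW = 29.3141
df = (2, 25)
p-value (upper-tail) = 0.00000
At α=0.05: p < α → reject H₀

reject H₀: yes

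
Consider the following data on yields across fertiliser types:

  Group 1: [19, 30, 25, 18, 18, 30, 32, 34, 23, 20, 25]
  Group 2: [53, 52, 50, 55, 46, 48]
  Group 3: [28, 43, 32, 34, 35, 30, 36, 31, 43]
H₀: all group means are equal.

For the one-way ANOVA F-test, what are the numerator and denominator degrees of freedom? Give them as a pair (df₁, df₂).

degrees of freedom = [2, 23]

k = 3 groups, N = 26 total
df = (k−1, N−k) = (3−1, 26−3) = (2, 23)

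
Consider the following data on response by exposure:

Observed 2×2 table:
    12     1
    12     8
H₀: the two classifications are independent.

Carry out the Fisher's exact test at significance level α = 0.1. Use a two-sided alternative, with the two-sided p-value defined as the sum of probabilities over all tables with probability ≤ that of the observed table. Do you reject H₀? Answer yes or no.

Margins: r₁=13, r₂=20, c₁=24, c₂=9, n=33
p_obs = C(13,12)·C(20,12)/C(33,24); sum pmf over tables with pmf ≤ p_obs
p-value (two-sided) = 0.05596
At α=0.1: p < α → reject H₀

reject H₀: yes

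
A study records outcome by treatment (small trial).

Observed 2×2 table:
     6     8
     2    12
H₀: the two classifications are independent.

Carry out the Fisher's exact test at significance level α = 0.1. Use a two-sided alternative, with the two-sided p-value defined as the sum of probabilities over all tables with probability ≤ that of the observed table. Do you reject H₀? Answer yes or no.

reject H₀: no

Margins: r₁=14, r₂=14, c₁=8, c₂=20, n=28
p_obs = C(14,6)·C(14,2)/C(28,8); sum pmf over tables with pmf ≤ p_obs
p-value (two-sided) = 0.20870
At α=0.1: p ≥ α → fail to reject H₀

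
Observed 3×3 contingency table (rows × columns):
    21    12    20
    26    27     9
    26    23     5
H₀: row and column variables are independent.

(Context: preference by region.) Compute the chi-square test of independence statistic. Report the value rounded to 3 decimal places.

Row totals [53, 62, 54], col totals [73, 62, 34], n=169
χ² = (21−22.89)²/22.89 + (12−19.44)²/19.44 + (20−10.66)²/10.66 + (26−26.78)²/26.78 + (27−22.75)²/22.75 + (9−12.47)²/12.47 + (26−23.33)²/23.33 + (23−19.81)²/19.81 + (5−10.86)²/10.86 = 16.9539
df = 4

test statistic = 16.954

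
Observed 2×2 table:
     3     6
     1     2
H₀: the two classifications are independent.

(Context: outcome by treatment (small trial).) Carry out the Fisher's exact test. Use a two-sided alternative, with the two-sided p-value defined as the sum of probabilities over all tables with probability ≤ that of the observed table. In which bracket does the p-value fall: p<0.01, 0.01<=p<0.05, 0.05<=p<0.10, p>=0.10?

Margins: r₁=9, r₂=3, c₁=4, c₂=8, n=12
p_obs = C(9,3)·C(3,1)/C(12,4); sum pmf over tables with pmf ≤ p_obs
p-value (two-sided) = 1.00000
→ bracket: p>=0.10

p-value bracket: p>=0.10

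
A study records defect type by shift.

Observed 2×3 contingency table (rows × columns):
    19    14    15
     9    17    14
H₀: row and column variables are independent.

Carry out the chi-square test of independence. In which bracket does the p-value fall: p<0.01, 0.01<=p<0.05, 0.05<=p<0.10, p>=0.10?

p-value bracket: p>=0.10

Row totals [48, 40], col totals [28, 31, 29], n=88
χ² = (19−15.27)²/15.27 + (14−16.91)²/16.91 + (15−15.82)²/15.82 + (9−12.73)²/12.73 + (17−14.09)²/14.09 + (14−13.18)²/13.18 = 3.1954
df = 2
p-value (upper-tail) = 0.20236
→ bracket: p>=0.10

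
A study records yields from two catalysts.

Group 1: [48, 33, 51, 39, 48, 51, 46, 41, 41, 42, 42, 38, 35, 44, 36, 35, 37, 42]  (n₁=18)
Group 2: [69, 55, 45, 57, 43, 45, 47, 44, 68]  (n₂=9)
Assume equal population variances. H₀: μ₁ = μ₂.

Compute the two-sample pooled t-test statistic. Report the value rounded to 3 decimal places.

test statistic = -3.631

x̄₁=41.611, s₁=5.521, n₁=18
x̄₂=52.556, s₂=10.273, n₂=9
s_p² = [17·5.521² + 8·10.273²]/25 = 54.5000
SE = √(s_p²·(1/18+1/9)) = 3.0139
t = (41.611−52.556)/3.0139 = -3.6314
df = 25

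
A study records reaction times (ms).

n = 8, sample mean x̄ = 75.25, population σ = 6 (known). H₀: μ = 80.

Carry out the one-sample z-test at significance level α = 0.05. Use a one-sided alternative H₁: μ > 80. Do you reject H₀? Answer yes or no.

reject H₀: no

SE = σ/√n = 6/√8 = 2.1213
z = (x̄−μ₀)/SE = (75.25−80)/2.1213 = -2.2392
p-value (one-sided, H₁ greater) = 0.98743
At α=0.05: p ≥ α → fail to reject H₀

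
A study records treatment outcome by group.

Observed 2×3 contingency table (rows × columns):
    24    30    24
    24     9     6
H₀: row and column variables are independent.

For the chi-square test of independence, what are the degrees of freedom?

degrees of freedom = 2

df = (r−1)(c−1) = (2−1)·(3−1) = 2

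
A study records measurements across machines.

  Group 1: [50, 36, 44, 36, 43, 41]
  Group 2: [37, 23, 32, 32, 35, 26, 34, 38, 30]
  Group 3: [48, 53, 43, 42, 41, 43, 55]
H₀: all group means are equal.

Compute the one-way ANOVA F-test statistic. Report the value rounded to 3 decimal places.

test statistic = 15.895

Group means [41.67, 31.89, 46.43], grand mean 39.182
SSB = Σnᵢ(x̄ᵢ−x̄)² = 883.336; SSW = ΣΣ(x−x̄ᵢ)² = 527.937
MSB = 883.336/2 = 441.6681; MSW = 527.937/19 = 27.7861
F = MSB/MSW = 15.8953
df = (2, 19)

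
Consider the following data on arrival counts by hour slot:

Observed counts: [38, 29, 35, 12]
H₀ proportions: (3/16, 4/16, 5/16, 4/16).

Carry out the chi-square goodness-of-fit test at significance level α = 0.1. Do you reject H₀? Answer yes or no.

n = 114; E_i = n·p_i = [21.38, 28.50, 35.62, 28.50]
χ² = (38−21.38)²/21.38 + (29−28.50)²/28.50 + (35−35.62)²/35.62 + (12−28.50)²/28.50 = 22.5029
df = 3
p-value (upper-tail) = 0.00005
At α=0.1: p < α → reject H₀

reject H₀: yes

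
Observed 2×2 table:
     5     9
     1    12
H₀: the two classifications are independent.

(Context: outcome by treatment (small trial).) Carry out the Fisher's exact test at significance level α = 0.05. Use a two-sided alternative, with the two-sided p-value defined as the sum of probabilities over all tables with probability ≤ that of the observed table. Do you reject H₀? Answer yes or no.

Margins: r₁=14, r₂=13, c₁=6, c₂=21, n=27
p_obs = C(14,5)·C(13,1)/C(27,6); sum pmf over tables with pmf ≤ p_obs
p-value (two-sided) = 0.16473
At α=0.05: p ≥ α → fail to reject H₀

reject H₀: no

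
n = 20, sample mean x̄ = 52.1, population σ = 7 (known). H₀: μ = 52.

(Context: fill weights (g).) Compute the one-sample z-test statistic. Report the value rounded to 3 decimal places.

test statistic = 0.064

SE = σ/√n = 7/√20 = 1.5652
z = (x̄−μ₀)/SE = (52.1−52)/1.5652 = 0.0639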